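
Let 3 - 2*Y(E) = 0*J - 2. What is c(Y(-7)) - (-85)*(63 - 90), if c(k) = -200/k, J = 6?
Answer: -2375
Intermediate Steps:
Y(E) = 5/2 (Y(E) = 3/2 - (0*6 - 2)/2 = 3/2 - (0 - 2)/2 = 3/2 - 1/2*(-2) = 3/2 + 1 = 5/2)
c(Y(-7)) - (-85)*(63 - 90) = -200/5/2 - (-85)*(63 - 90) = -200*2/5 - (-85)*(-27) = -80 - 1*2295 = -80 - 2295 = -2375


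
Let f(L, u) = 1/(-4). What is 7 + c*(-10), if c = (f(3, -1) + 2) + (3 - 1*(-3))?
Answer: -141/2 ≈ -70.500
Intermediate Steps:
f(L, u) = -¼ (f(L, u) = 1*(-¼) = -¼)
c = 31/4 (c = (-¼ + 2) + (3 - 1*(-3)) = 7/4 + (3 + 3) = 7/4 + 6 = 31/4 ≈ 7.7500)
7 + c*(-10) = 7 + (31/4)*(-10) = 7 - 155/2 = -141/2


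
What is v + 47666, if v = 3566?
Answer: 51232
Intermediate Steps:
v + 47666 = 3566 + 47666 = 51232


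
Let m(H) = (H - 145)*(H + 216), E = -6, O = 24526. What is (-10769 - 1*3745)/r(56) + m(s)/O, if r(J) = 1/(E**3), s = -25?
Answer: 38444783077/12263 ≈ 3.1350e+6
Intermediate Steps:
r(J) = -1/216 (r(J) = 1/((-6)**3) = 1/(-216) = -1/216)
m(H) = (-145 + H)*(216 + H)
(-10769 - 1*3745)/r(56) + m(s)/O = (-10769 - 1*3745)/(-1/216) + (-31320 + (-25)**2 + 71*(-25))/24526 = (-10769 - 3745)*(-216) + (-31320 + 625 - 1775)*(1/24526) = -14514*(-216) - 32470*1/24526 = 3135024 - 16235/12263 = 38444783077/12263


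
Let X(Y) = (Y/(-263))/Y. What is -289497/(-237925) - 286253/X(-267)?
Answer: 17912074231072/237925 ≈ 7.5284e+7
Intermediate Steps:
X(Y) = -1/263 (X(Y) = (Y*(-1/263))/Y = (-Y/263)/Y = -1/263)
-289497/(-237925) - 286253/X(-267) = -289497/(-237925) - 286253/(-1/263) = -289497*(-1/237925) - 286253*(-263) = 289497/237925 + 75284539 = 17912074231072/237925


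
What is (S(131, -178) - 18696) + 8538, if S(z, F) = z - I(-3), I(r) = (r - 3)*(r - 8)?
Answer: -10093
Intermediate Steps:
I(r) = (-8 + r)*(-3 + r) (I(r) = (-3 + r)*(-8 + r) = (-8 + r)*(-3 + r))
S(z, F) = -66 + z (S(z, F) = z - (24 + (-3)² - 11*(-3)) = z - (24 + 9 + 33) = z - 1*66 = z - 66 = -66 + z)
(S(131, -178) - 18696) + 8538 = ((-66 + 131) - 18696) + 8538 = (65 - 18696) + 8538 = -18631 + 8538 = -10093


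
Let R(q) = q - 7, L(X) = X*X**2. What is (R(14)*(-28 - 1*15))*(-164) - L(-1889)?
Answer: 6740607733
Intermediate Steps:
L(X) = X**3
R(q) = -7 + q
(R(14)*(-28 - 1*15))*(-164) - L(-1889) = ((-7 + 14)*(-28 - 1*15))*(-164) - 1*(-1889)**3 = (7*(-28 - 15))*(-164) - 1*(-6740558369) = (7*(-43))*(-164) + 6740558369 = -301*(-164) + 6740558369 = 49364 + 6740558369 = 6740607733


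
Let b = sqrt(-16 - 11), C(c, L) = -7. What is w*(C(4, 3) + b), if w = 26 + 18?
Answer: -308 + 132*I*sqrt(3) ≈ -308.0 + 228.63*I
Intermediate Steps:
b = 3*I*sqrt(3) (b = sqrt(-27) = 3*I*sqrt(3) ≈ 5.1962*I)
w = 44
w*(C(4, 3) + b) = 44*(-7 + 3*I*sqrt(3)) = -308 + 132*I*sqrt(3)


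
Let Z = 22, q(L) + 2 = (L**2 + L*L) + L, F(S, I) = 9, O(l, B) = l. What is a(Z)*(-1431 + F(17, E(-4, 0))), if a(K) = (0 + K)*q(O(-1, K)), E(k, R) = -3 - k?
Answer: 31284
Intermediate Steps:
q(L) = -2 + L + 2*L**2 (q(L) = -2 + ((L**2 + L*L) + L) = -2 + ((L**2 + L**2) + L) = -2 + (2*L**2 + L) = -2 + (L + 2*L**2) = -2 + L + 2*L**2)
a(K) = -K (a(K) = (0 + K)*(-2 - 1 + 2*(-1)**2) = K*(-2 - 1 + 2*1) = K*(-2 - 1 + 2) = K*(-1) = -K)
a(Z)*(-1431 + F(17, E(-4, 0))) = (-1*22)*(-1431 + 9) = -22*(-1422) = 31284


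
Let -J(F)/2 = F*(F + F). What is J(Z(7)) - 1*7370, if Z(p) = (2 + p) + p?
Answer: -8394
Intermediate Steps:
Z(p) = 2 + 2*p
J(F) = -4*F² (J(F) = -2*F*(F + F) = -2*F*2*F = -4*F²)
J(Z(7)) - 1*7370 = -4*(2 + 2*7)² - 1*7370 = -4*(2 + 14)² - 7370 = -4*16² - 7370 = -4*256 - 7370 = -1024 - 7370 = -8394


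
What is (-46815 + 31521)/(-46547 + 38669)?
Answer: 2549/1313 ≈ 1.9414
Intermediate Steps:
(-46815 + 31521)/(-46547 + 38669) = -15294/(-7878) = -15294*(-1/7878) = 2549/1313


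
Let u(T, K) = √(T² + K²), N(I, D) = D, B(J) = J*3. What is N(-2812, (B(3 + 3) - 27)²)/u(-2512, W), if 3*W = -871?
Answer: 243*√57549937/57549937 ≈ 0.032032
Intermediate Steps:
B(J) = 3*J
W = -871/3 (W = (⅓)*(-871) = -871/3 ≈ -290.33)
u(T, K) = √(K² + T²)
N(-2812, (B(3 + 3) - 27)²)/u(-2512, W) = (3*(3 + 3) - 27)²/(√((-871/3)² + (-2512)²)) = (3*6 - 27)²/(√(758641/9 + 6310144)) = (18 - 27)²/(√(57549937/9)) = (-9)²/((√57549937/3)) = 81*(3*√57549937/57549937) = 243*√57549937/57549937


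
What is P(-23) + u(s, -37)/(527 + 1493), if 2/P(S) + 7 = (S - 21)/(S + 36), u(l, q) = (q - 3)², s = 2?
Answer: 8174/13635 ≈ 0.59949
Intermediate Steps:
u(l, q) = (-3 + q)²
P(S) = 2/(-7 + (-21 + S)/(36 + S)) (P(S) = 2/(-7 + (S - 21)/(S + 36)) = 2/(-7 + (-21 + S)/(36 + S)))
P(-23) + u(s, -37)/(527 + 1493) = 2*(-36 - 1*(-23))/(3*(91 + 2*(-23))) + (-3 - 37)²/(527 + 1493) = 2*(-36 + 23)/(3*(91 - 46)) + (-40)²/2020 = (⅔)*(-13)/45 + (1/2020)*1600 = (⅔)*(1/45)*(-13) + 80/101 = -26/135 + 80/101 = 8174/13635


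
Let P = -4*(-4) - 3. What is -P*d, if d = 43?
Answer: -559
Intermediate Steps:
P = 13 (P = 16 - 3 = 13)
-P*d = -13*43 = -1*559 = -559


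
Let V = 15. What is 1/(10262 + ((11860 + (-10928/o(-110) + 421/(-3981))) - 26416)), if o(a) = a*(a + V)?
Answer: -20800725/89342265059 ≈ -0.00023282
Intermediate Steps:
o(a) = a*(15 + a) (o(a) = a*(a + 15) = a*(15 + a))
1/(10262 + ((11860 + (-10928/o(-110) + 421/(-3981))) - 26416)) = 1/(10262 + ((11860 + (-10928*(-1/(110*(15 - 110))) + 421/(-3981))) - 26416)) = 1/(10262 + ((11860 + (-10928/((-110*(-95))) + 421*(-1/3981))) - 26416)) = 1/(10262 + ((11860 + (-10928/10450 - 421/3981)) - 26416)) = 1/(10262 + ((11860 + (-10928*1/10450 - 421/3981)) - 26416)) = 1/(10262 + ((11860 + (-5464/5225 - 421/3981)) - 26416)) = 1/(10262 + ((11860 - 23951909/20800725) - 26416)) = 1/(10262 + (246672646591/20800725 - 26416)) = 1/(10262 - 302799305009/20800725) = 1/(-89342265059/20800725) = -20800725/89342265059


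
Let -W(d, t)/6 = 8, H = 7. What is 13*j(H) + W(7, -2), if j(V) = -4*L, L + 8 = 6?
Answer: 56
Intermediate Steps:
L = -2 (L = -8 + 6 = -2)
W(d, t) = -48 (W(d, t) = -6*8 = -48)
j(V) = 8 (j(V) = -4*(-2) = 8)
13*j(H) + W(7, -2) = 13*8 - 48 = 104 - 48 = 56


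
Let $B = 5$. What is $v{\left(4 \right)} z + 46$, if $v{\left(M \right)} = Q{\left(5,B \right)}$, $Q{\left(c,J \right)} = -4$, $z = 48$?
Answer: $-146$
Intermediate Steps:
$v{\left(M \right)} = -4$
$v{\left(4 \right)} z + 46 = \left(-4\right) 48 + 46 = -192 + 46 = -146$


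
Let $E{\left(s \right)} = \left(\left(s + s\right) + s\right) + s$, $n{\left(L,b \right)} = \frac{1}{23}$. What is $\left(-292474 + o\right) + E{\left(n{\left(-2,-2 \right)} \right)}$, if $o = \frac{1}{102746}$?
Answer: $- \frac{691161861885}{2363158} \approx -2.9247 \cdot 10^{5}$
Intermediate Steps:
$n{\left(L,b \right)} = \frac{1}{23}$
$E{\left(s \right)} = 4 s$ ($E{\left(s \right)} = \left(2 s + s\right) + s = 3 s + s = 4 s$)
$o = \frac{1}{102746} \approx 9.7327 \cdot 10^{-6}$
$\left(-292474 + o\right) + E{\left(n{\left(-2,-2 \right)} \right)} = \left(-292474 + \frac{1}{102746}\right) + 4 \cdot \frac{1}{23} = - \frac{30050533603}{102746} + \frac{4}{23} = - \frac{691161861885}{2363158}$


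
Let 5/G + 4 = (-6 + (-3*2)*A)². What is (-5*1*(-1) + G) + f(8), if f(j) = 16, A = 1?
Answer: 589/28 ≈ 21.036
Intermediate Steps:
G = 1/28 (G = 5/(-4 + (-6 - 3*2*1)²) = 5/(-4 + (-6 - 6*1)²) = 5/(-4 + (-6 - 6)²) = 5/(-4 + (-12)²) = 5/(-4 + 144) = 5/140 = 5*(1/140) = 1/28 ≈ 0.035714)
(-5*1*(-1) + G) + f(8) = (-5*1*(-1) + 1/28) + 16 = (-5*(-1) + 1/28) + 16 = (5 + 1/28) + 16 = 141/28 + 16 = 589/28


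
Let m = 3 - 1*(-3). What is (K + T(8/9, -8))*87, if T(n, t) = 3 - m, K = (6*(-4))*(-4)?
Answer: 8091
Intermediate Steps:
K = 96 (K = -24*(-4) = 96)
m = 6 (m = 3 + 3 = 6)
T(n, t) = -3 (T(n, t) = 3 - 1*6 = 3 - 6 = -3)
(K + T(8/9, -8))*87 = (96 - 3)*87 = 93*87 = 8091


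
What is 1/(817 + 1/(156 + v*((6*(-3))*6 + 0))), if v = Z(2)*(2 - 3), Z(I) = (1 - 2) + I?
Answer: 264/215689 ≈ 0.0012240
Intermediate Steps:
Z(I) = -1 + I
v = -1 (v = (-1 + 2)*(2 - 3) = 1*(-1) = -1)
1/(817 + 1/(156 + v*((6*(-3))*6 + 0))) = 1/(817 + 1/(156 - ((6*(-3))*6 + 0))) = 1/(817 + 1/(156 - (-18*6 + 0))) = 1/(817 + 1/(156 - (-108 + 0))) = 1/(817 + 1/(156 - 1*(-108))) = 1/(817 + 1/(156 + 108)) = 1/(817 + 1/264) = 1/(215689/264) = 264/215689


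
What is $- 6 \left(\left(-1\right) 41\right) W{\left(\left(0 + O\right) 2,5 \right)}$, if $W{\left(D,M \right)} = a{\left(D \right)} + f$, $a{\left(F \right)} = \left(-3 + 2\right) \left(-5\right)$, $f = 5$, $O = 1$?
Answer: $2460$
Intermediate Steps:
$a{\left(F \right)} = 5$ ($a{\left(F \right)} = \left(-1\right) \left(-5\right) = 5$)
$W{\left(D,M \right)} = 10$ ($W{\left(D,M \right)} = 5 + 5 = 10$)
$- 6 \left(\left(-1\right) 41\right) W{\left(\left(0 + O\right) 2,5 \right)} = - 6 \left(\left(-1\right) 41\right) 10 = \left(-6\right) \left(-41\right) 10 = 246 \cdot 10 = 2460$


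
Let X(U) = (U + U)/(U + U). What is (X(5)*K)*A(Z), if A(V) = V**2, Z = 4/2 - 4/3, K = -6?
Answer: -8/3 ≈ -2.6667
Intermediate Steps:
X(U) = 1 (X(U) = (2*U)/((2*U)) = (2*U)*(1/(2*U)) = 1)
Z = 2/3 (Z = 4*(1/2) - 4*1/3 = 2 - 4/3 = 2/3 ≈ 0.66667)
(X(5)*K)*A(Z) = (1*(-6))*(2/3)**2 = -6*4/9 = -8/3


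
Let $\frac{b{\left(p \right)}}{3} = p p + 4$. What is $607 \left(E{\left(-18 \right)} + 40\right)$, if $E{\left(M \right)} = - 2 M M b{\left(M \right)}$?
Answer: $-387018344$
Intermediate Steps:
$b{\left(p \right)} = 12 + 3 p^{2}$ ($b{\left(p \right)} = 3 \left(p p + 4\right) = 3 \left(p^{2} + 4\right) = 3 \left(4 + p^{2}\right) = 12 + 3 p^{2}$)
$E{\left(M \right)} = - 2 M^{2} \left(12 + 3 M^{2}\right)$ ($E{\left(M \right)} = - 2 M M \left(12 + 3 M^{2}\right) = - 2 M^{2} \left(12 + 3 M^{2}\right)$)
$607 \left(E{\left(-18 \right)} + 40\right) = 607 \left(6 \left(-18\right)^{2} \left(-4 - \left(-18\right)^{2}\right) + 40\right) = 607 \left(6 \cdot 324 \left(-4 - 324\right) + 40\right) = 607 \left(6 \cdot 324 \left(-328\right) + 40\right) = 607 \left(-637632 + 40\right) = 607 \left(-637592\right) = -387018344$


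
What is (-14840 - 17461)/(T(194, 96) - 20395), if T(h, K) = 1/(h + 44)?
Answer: 2562546/1618003 ≈ 1.5838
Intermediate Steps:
T(h, K) = 1/(44 + h)
(-14840 - 17461)/(T(194, 96) - 20395) = (-14840 - 17461)/(1/(44 + 194) - 20395) = -32301/(1/238 - 20395) = -32301/(-4854009/238) = -32301*(-238/4854009) = 2562546/1618003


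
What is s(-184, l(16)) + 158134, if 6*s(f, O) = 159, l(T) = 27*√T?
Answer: 316321/2 ≈ 1.5816e+5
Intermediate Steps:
s(f, O) = 53/2 (s(f, O) = (⅙)*159 = 53/2)
s(-184, l(16)) + 158134 = 53/2 + 158134 = 316321/2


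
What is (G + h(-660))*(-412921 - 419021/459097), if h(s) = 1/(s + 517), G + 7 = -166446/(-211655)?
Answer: 35691810241523250456/13895335101505 ≈ 2.5686e+6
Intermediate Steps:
G = -1315139/211655 (G = -7 - 166446/(-211655) = -7 - 166446*(-1/211655) = -7 + 166446/211655 = -1315139/211655 ≈ -6.2136)
h(s) = 1/(517 + s)
(G + h(-660))*(-412921 - 419021/459097) = (-1315139/211655 + 1/(517 - 660))*(-412921 - 419021/459097) = (-1315139/211655 + 1/(-143))*(-412921 - 419021*1/459097) = (-1315139/211655 - 1/143)*(-412921 - 419021/459097) = -188276532/30266665*(-189571211358/459097) = 35691810241523250456/13895335101505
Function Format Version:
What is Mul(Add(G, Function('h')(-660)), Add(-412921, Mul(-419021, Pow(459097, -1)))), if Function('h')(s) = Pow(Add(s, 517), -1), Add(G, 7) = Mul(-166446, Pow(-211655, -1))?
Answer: Rational(35691810241523250456, 13895335101505) ≈ 2.5686e+6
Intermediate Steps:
G = Rational(-1315139, 211655) (G = Add(-7, Mul(-166446, Pow(-211655, -1))) = Add(-7, Mul(-166446, Rational(-1, 211655))) = Add(-7, Rational(166446, 211655)) = Rational(-1315139, 211655) ≈ -6.2136)
Function('h')(s) = Pow(Add(517, s), -1)
Mul(Add(G, Function('h')(-660)), Add(-412921, Mul(-419021, Pow(459097, -1)))) = Mul(Add(Rational(-1315139, 211655), Pow(Add(517, -660), -1)), Add(-412921, Mul(-419021, Pow(459097, -1)))) = Mul(Add(Rational(-1315139, 211655), Pow(-143, -1)), Add(-412921, Mul(-419021, Rational(1, 459097)))) = Mul(Add(Rational(-1315139, 211655), Rational(-1, 143)), Add(-412921, Rational(-419021, 459097))) = Mul(Rational(-188276532, 30266665), Rational(-189571211358, 459097)) = Rational(35691810241523250456, 13895335101505)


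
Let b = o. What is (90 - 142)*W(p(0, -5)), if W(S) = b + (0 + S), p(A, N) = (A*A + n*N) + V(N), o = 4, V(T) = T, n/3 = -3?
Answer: -2288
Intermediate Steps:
n = -9 (n = 3*(-3) = -9)
p(A, N) = A² - 8*N (p(A, N) = (A*A - 9*N) + N = (A² - 9*N) + N = A² - 8*N)
b = 4
W(S) = 4 + S (W(S) = 4 + (0 + S) = 4 + S)
(90 - 142)*W(p(0, -5)) = (90 - 142)*(4 + (0² - 8*(-5))) = -52*(4 + (0 + 40)) = -52*(4 + 40) = -52*44 = -2288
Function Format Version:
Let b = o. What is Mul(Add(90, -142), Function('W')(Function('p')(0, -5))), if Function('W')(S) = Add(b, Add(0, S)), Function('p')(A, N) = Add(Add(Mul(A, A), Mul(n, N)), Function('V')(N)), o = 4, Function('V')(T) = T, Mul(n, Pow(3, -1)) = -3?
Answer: -2288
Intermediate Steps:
n = -9 (n = Mul(3, -3) = -9)
Function('p')(A, N) = Add(Pow(A, 2), Mul(-8, N)) (Function('p')(A, N) = Add(Add(Mul(A, A), Mul(-9, N)), N) = Add(Add(Pow(A, 2), Mul(-9, N)), N) = Add(Pow(A, 2), Mul(-8, N)))
b = 4
Function('W')(S) = Add(4, S) (Function('W')(S) = Add(4, Add(0, S)) = Add(4, S))
Mul(Add(90, -142), Function('W')(Function('p')(0, -5))) = Mul(Add(90, -142), Add(4, Add(Pow(0, 2), Mul(-8, -5)))) = Mul(-52, Add(4, Add(0, 40))) = Mul(-52, Add(4, 40)) = Mul(-52, 44) = -2288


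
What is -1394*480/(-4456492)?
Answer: 167280/1114123 ≈ 0.15015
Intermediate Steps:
-1394*480/(-4456492) = -669120*(-1/4456492) = 167280/1114123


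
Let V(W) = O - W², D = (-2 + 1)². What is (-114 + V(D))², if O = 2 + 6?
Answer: 11449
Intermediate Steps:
O = 8
D = 1 (D = (-1)² = 1)
V(W) = 8 - W²
(-114 + V(D))² = (-114 + (8 - 1*1²))² = (-114 + (8 - 1*1))² = (-114 + (8 - 1))² = (-114 + 7)² = (-107)² = 11449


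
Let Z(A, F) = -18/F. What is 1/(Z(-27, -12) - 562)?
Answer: -2/1121 ≈ -0.0017841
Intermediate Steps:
1/(Z(-27, -12) - 562) = 1/(-18/(-12) - 562) = 1/(-18*(-1/12) - 562) = 1/(3/2 - 562) = 1/(-1121/2) = -2/1121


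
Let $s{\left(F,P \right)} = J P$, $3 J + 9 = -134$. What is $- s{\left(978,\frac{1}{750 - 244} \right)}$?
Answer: $\frac{13}{138} \approx 0.094203$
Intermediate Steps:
$J = - \frac{143}{3}$ ($J = -3 + \frac{1}{3} \left(-134\right) = -3 - \frac{134}{3} = - \frac{143}{3} \approx -47.667$)
$s{\left(F,P \right)} = - \frac{143 P}{3}$
$- s{\left(978,\frac{1}{750 - 244} \right)} = - \frac{-143}{3 \left(750 - 244\right)} = - \frac{-143}{3 \cdot 506} = \left(-1\right) \left(- \frac{13}{138}\right) = \frac{13}{138}$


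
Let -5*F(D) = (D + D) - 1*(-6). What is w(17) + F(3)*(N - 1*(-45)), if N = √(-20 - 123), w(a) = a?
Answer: -91 - 12*I*√143/5 ≈ -91.0 - 28.7*I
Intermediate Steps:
F(D) = -6/5 - 2*D/5 (F(D) = -((D + D) - 1*(-6))/5 = -(2*D + 6)/5 = -(6 + 2*D)/5 = -6/5 - 2*D/5)
N = I*√143 (N = √(-143) = I*√143 ≈ 11.958*I)
w(17) + F(3)*(N - 1*(-45)) = 17 + (-6/5 - ⅖*3)*(I*√143 - 1*(-45)) = 17 + (-6/5 - 6/5)*(I*√143 + 45) = 17 - 12*(45 + I*√143)/5 = 17 + (-108 - 12*I*√143/5) = -91 - 12*I*√143/5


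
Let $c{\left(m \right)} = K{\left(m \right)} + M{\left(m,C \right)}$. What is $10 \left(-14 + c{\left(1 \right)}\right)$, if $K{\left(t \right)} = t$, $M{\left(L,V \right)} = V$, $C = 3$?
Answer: $-100$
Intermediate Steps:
$c{\left(m \right)} = 3 + m$ ($c{\left(m \right)} = m + 3 = 3 + m$)
$10 \left(-14 + c{\left(1 \right)}\right) = 10 \left(-14 + \left(3 + 1\right)\right) = 10 \left(-14 + 4\right) = 10 \left(-10\right) = -100$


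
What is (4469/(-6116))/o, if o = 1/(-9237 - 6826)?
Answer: 71785547/6116 ≈ 11737.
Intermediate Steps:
o = -1/16063 (o = 1/(-16063) = -1/16063 ≈ -6.2255e-5)
(4469/(-6116))/o = (4469/(-6116))/(-1/16063) = (4469*(-1/6116))*(-16063) = -4469/6116*(-16063) = 71785547/6116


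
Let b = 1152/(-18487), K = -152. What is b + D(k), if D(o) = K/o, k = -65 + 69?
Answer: -703658/18487 ≈ -38.062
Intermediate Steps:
b = -1152/18487 (b = 1152*(-1/18487) = -1152/18487 ≈ -0.062314)
k = 4
D(o) = -152/o
b + D(k) = -1152/18487 - 152/4 = -1152/18487 - 152*¼ = -1152/18487 - 38 = -703658/18487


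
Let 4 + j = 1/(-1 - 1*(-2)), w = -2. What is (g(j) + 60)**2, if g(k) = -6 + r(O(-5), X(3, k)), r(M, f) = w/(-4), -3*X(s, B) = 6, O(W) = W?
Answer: 11881/4 ≈ 2970.3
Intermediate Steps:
X(s, B) = -2 (X(s, B) = -1/3*6 = -2)
r(M, f) = 1/2 (r(M, f) = -2/(-4) = -2*(-1/4) = 1/2)
j = -3 (j = -4 + 1/(-1 - 1*(-2)) = -4 + 1/(-1 + 2) = -4 + 1/1 = -4 + 1 = -3)
g(k) = -11/2 (g(k) = -6 + 1/2 = -11/2)
(g(j) + 60)**2 = (-11/2 + 60)**2 = (109/2)**2 = 11881/4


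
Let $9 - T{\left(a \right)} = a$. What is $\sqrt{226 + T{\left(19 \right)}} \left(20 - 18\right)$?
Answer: $12 \sqrt{6} \approx 29.394$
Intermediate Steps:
$T{\left(a \right)} = 9 - a$
$\sqrt{226 + T{\left(19 \right)}} \left(20 - 18\right) = \sqrt{226 + \left(9 - 19\right)} \left(20 - 18\right) = \sqrt{226 - 10} \cdot 2 = \sqrt{216} \cdot 2 = 6 \sqrt{6} \cdot 2 = 12 \sqrt{6}$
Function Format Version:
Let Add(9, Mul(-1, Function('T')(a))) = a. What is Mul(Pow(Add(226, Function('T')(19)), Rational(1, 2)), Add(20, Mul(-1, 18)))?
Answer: Mul(12, Pow(6, Rational(1, 2))) ≈ 29.394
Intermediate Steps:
Function('T')(a) = Add(9, Mul(-1, a))
Mul(Pow(Add(226, Function('T')(19)), Rational(1, 2)), Add(20, Mul(-1, 18))) = Mul(Pow(Add(226, Add(9, Mul(-1, 19))), Rational(1, 2)), Add(20, Mul(-1, 18))) = Mul(Pow(Add(226, Add(9, -19)), Rational(1, 2)), Add(20, -18)) = Mul(Pow(Add(226, -10), Rational(1, 2)), 2) = Mul(Pow(216, Rational(1, 2)), 2) = Mul(Mul(6, Pow(6, Rational(1, 2))), 2) = Mul(12, Pow(6, Rational(1, 2)))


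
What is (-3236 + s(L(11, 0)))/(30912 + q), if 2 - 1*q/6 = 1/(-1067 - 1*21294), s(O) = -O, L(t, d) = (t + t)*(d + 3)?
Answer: -36918011/345745785 ≈ -0.10678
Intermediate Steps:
L(t, d) = 2*t*(3 + d) (L(t, d) = (2*t)*(3 + d) = 2*t*(3 + d))
q = 268338/22361 (q = 12 - 6/(-1067 - 1*21294) = 12 - 6/(-1067 - 21294) = 12 - 6/(-22361) = 12 - 6*(-1/22361) = 12 + 6/22361 = 268338/22361 ≈ 12.000)
(-3236 + s(L(11, 0)))/(30912 + q) = (-3236 - 2*11*(3 + 0))/(30912 + 268338/22361) = (-3236 - 2*11*3)/(691491570/22361) = (-3236 - 1*66)*(22361/691491570) = (-3236 - 66)*(22361/691491570) = -3302*22361/691491570 = -36918011/345745785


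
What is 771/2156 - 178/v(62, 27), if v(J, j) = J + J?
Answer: -72041/66836 ≈ -1.0779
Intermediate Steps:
v(J, j) = 2*J
771/2156 - 178/v(62, 27) = 771/2156 - 178/(2*62) = 771*(1/2156) - 178/124 = 771/2156 - 178*1/124 = 771/2156 - 89/62 = -72041/66836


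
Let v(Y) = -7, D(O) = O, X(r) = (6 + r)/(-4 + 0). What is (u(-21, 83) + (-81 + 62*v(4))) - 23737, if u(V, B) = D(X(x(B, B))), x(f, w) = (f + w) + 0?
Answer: -24295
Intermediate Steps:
x(f, w) = f + w
X(r) = -3/2 - r/4 (X(r) = (6 + r)/(-4) = (6 + r)*(-¼) = -3/2 - r/4)
u(V, B) = -3/2 - B/2 (u(V, B) = -3/2 - (B + B)/4 = -3/2 - B/2)
(u(-21, 83) + (-81 + 62*v(4))) - 23737 = ((-3/2 - ½*83) + (-81 + 62*(-7))) - 23737 = ((-3/2 - 83/2) + (-81 - 434)) - 23737 = (-43 - 515) - 23737 = -558 - 23737 = -24295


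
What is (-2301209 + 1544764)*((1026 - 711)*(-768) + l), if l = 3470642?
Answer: -2442350613290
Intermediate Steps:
(-2301209 + 1544764)*((1026 - 711)*(-768) + l) = (-2301209 + 1544764)*((1026 - 711)*(-768) + 3470642) = -756445*(315*(-768) + 3470642) = -756445*(-241920 + 3470642) = -756445*3228722 = -2442350613290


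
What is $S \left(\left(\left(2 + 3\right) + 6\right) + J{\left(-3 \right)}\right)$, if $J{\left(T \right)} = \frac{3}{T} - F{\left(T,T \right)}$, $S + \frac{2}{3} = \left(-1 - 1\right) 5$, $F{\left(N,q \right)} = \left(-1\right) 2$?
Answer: $-128$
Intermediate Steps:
$F{\left(N,q \right)} = -2$
$S = - \frac{32}{3}$ ($S = - \frac{2}{3} + \left(-1 - 1\right) 5 = - \frac{2}{3} - 10 = - \frac{32}{3} \approx -10.667$)
$J{\left(T \right)} = 2 + \frac{3}{T}$ ($J{\left(T \right)} = \frac{3}{T} - -2 = \frac{3}{T} + 2 = 2 + \frac{3}{T}$)
$S \left(\left(\left(2 + 3\right) + 6\right) + J{\left(-3 \right)}\right) = - \frac{32 \left(\left(\left(2 + 3\right) + 6\right) + \left(2 + \frac{3}{-3}\right)\right)}{3} = - \frac{32 \left(\left(5 + 6\right) + \left(2 + 3 \left(- \frac{1}{3}\right)\right)\right)}{3} = - \frac{32 \left(11 + \left(2 - 1\right)\right)}{3} = - \frac{32 \left(11 + 1\right)}{3} = \left(- \frac{32}{3}\right) 12 = -128$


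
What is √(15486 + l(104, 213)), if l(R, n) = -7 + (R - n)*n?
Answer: I*√7738 ≈ 87.966*I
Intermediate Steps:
l(R, n) = -7 + n*(R - n)
√(15486 + l(104, 213)) = √(15486 + (-7 - 1*213² + 104*213)) = √(15486 + (-7 - 1*45369 + 22152)) = √(15486 + (-7 - 45369 + 22152)) = √(15486 - 23224) = √(-7738) = I*√7738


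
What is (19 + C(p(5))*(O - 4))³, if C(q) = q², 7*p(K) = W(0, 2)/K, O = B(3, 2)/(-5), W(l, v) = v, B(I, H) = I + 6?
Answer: 1571374673561979/229783203125 ≈ 6838.5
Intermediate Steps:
B(I, H) = 6 + I
O = -9/5 (O = (6 + 3)/(-5) = 9*(-⅕) = -9/5 ≈ -1.8000)
p(K) = 2/(7*K) (p(K) = (2/K)/7 = 2/(7*K))
(19 + C(p(5))*(O - 4))³ = (19 + ((2/7)/5)²*(-9/5 - 4))³ = (19 + ((2/7)*(⅕))²*(-29/5))³ = (19 + (2/35)²*(-29/5))³ = (19 + (4/1225)*(-29/5))³ = (19 - 116/6125)³ = (116259/6125)³ = 1571374673561979/229783203125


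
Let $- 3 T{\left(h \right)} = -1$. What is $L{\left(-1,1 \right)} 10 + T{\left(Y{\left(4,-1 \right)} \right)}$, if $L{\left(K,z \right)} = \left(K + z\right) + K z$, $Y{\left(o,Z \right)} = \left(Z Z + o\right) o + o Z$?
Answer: $- \frac{29}{3} \approx -9.6667$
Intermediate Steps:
$Y{\left(o,Z \right)} = Z o + o \left(o + Z^{2}\right)$ ($Y{\left(o,Z \right)} = \left(Z^{2} + o\right) o + Z o = \left(o + Z^{2}\right) o + Z o = o \left(o + Z^{2}\right) + Z o = Z o + o \left(o + Z^{2}\right)$)
$T{\left(h \right)} = \frac{1}{3}$ ($T{\left(h \right)} = \left(- \frac{1}{3}\right) \left(-1\right) = \frac{1}{3}$)
$L{\left(K,z \right)} = K + z + K z$
$L{\left(-1,1 \right)} 10 + T{\left(Y{\left(4,-1 \right)} \right)} = \left(-1 + 1 - 1\right) 10 + \frac{1}{3} = \left(-1\right) 10 + \frac{1}{3} = -10 + \frac{1}{3} = - \frac{29}{3}$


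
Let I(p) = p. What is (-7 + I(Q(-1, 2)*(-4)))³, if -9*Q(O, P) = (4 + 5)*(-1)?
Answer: -1331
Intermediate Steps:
Q(O, P) = 1 (Q(O, P) = -(4 + 5)*(-1)/9 = -(-1) = -⅑*(-9) = 1)
(-7 + I(Q(-1, 2)*(-4)))³ = (-7 + 1*(-4))³ = (-7 - 4)³ = (-11)³ = -1331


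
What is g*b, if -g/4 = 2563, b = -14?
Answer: 143528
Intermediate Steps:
g = -10252 (g = -4*2563 = -10252)
g*b = -10252*(-14) = 143528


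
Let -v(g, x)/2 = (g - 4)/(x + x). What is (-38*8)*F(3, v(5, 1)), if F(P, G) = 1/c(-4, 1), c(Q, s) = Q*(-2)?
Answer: -38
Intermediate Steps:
c(Q, s) = -2*Q
v(g, x) = -(-4 + g)/x (v(g, x) = -2*(g - 4)/(x + x) = -2*(-4 + g)/(2*x) = -2*(-4 + g)*1/(2*x) = -(-4 + g)/x)
F(P, G) = ⅛ (F(P, G) = 1/(-2*(-4)) = 1/8 = ⅛)
(-38*8)*F(3, v(5, 1)) = -38*8*(⅛) = -304*⅛ = -38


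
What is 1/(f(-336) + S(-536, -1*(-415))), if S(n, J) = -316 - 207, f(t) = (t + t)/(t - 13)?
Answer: -349/181855 ≈ -0.0019191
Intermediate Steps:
f(t) = 2*t/(-13 + t) (f(t) = (2*t)/(-13 + t) = 2*t/(-13 + t))
S(n, J) = -523
1/(f(-336) + S(-536, -1*(-415))) = 1/(2*(-336)/(-13 - 336) - 523) = 1/(2*(-336)/(-349) - 523) = 1/(2*(-336)*(-1/349) - 523) = 1/(672/349 - 523) = 1/(-181855/349) = -349/181855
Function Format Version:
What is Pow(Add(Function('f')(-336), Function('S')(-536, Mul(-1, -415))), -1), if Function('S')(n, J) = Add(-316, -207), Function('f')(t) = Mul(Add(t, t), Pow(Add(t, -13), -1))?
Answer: Rational(-349, 181855) ≈ -0.0019191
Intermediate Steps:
Function('f')(t) = Mul(2, t, Pow(Add(-13, t), -1)) (Function('f')(t) = Mul(Mul(2, t), Pow(Add(-13, t), -1)) = Mul(2, t, Pow(Add(-13, t), -1)))
Function('S')(n, J) = -523
Pow(Add(Function('f')(-336), Function('S')(-536, Mul(-1, -415))), -1) = Pow(Add(Mul(2, -336, Pow(Add(-13, -336), -1)), -523), -1) = Pow(Add(Mul(2, -336, Pow(-349, -1)), -523), -1) = Pow(Add(Mul(2, -336, Rational(-1, 349)), -523), -1) = Pow(Add(Rational(672, 349), -523), -1) = Pow(Rational(-181855, 349), -1) = Rational(-349, 181855)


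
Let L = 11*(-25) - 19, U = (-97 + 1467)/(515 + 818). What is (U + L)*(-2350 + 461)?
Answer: 737714948/1333 ≈ 5.5343e+5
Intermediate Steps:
U = 1370/1333 ≈ 1.0278
L = -294 (L = -275 - 19 = -294)
(U + L)*(-2350 + 461) = (1370/1333 - 294)*(-2350 + 461) = -390532/1333*(-1889) = 737714948/1333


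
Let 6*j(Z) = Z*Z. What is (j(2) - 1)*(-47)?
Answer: 47/3 ≈ 15.667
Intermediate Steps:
j(Z) = Z²/6 (j(Z) = (Z*Z)/6 = Z²/6)
(j(2) - 1)*(-47) = ((⅙)*2² - 1)*(-47) = ((⅙)*4 - 1)*(-47) = (⅔ - 1)*(-47) = -⅓*(-47) = 47/3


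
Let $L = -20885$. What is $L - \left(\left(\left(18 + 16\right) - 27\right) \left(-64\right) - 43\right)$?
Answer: $-20394$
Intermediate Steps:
$L - \left(\left(\left(18 + 16\right) - 27\right) \left(-64\right) - 43\right) = -20885 - \left(\left(\left(18 + 16\right) - 27\right) \left(-64\right) - 43\right) = -20885 - \left(\left(34 - 27\right) \left(-64\right) - 43\right) = -20885 - \left(7 \left(-64\right) - 43\right) = -20885 - \left(-448 - 43\right) = -20885 - -491 = -20885 + 491 = -20394$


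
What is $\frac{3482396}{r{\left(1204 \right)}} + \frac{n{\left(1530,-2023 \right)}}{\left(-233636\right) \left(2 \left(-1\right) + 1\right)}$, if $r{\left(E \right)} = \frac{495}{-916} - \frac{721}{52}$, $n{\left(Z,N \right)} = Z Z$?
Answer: $- \frac{302753215384739}{1252464187} \approx -2.4173 \cdot 10^{5}$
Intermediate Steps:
$n{\left(Z,N \right)} = Z^{2}$
$r{\left(E \right)} = - \frac{42886}{2977}$ ($r{\left(E \right)} = 495 \left(- \frac{1}{916}\right) - \frac{721}{52} = - \frac{495}{916} - \frac{721}{52} = - \frac{42886}{2977}$)
$\frac{3482396}{r{\left(1204 \right)}} + \frac{n{\left(1530,-2023 \right)}}{\left(-233636\right) \left(2 \left(-1\right) + 1\right)} = \frac{3482396}{- \frac{42886}{2977}} + \frac{1530^{2}}{\left(-233636\right) \left(2 \left(-1\right) + 1\right)} = 3482396 \left(- \frac{2977}{42886}\right) + \frac{2340900}{\left(-233636\right) \left(-2 + 1\right)} = - \frac{5183546446}{21443} + \frac{2340900}{\left(-233636\right) \left(-1\right)} = - \frac{5183546446}{21443} + \frac{2340900}{233636} = - \frac{5183546446}{21443} + 2340900 \cdot \frac{1}{233636} = - \frac{5183546446}{21443} + \frac{585225}{58409} = - \frac{302753215384739}{1252464187}$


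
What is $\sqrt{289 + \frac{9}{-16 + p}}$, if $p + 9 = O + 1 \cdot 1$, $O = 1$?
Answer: $\frac{\sqrt{152674}}{23} \approx 16.988$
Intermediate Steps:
$p = -7$ ($p = -9 + \left(1 + 1 \cdot 1\right) = -9 + \left(1 + 1\right) = -9 + 2 = -7$)
$\sqrt{289 + \frac{9}{-16 + p}} = \sqrt{289 + \frac{9}{-16 - 7}} = \sqrt{289 + \frac{9}{-23}} = \sqrt{289 + 9 \left(- \frac{1}{23}\right)} = \sqrt{289 - \frac{9}{23}} = \sqrt{\frac{6638}{23}} = \frac{\sqrt{152674}}{23}$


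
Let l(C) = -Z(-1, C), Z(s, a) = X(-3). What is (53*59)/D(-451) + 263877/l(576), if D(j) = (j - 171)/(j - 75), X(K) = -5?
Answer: 86177752/1555 ≈ 55420.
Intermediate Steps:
Z(s, a) = -5
l(C) = 5 (l(C) = -1*(-5) = 5)
D(j) = (-171 + j)/(-75 + j)
(53*59)/D(-451) + 263877/l(576) = (53*59)/(((-171 - 451)/(-75 - 451))) + 263877/5 = 3127/((-622/(-526))) + 263877*(⅕) = 3127/((-1/526*(-622))) + 263877/5 = 3127/(311/263) + 263877/5 = 3127*(263/311) + 263877/5 = 822401/311 + 263877/5 = 86177752/1555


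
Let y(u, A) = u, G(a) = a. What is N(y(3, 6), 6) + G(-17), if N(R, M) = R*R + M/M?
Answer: -7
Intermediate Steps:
N(R, M) = 1 + R**2 (N(R, M) = R**2 + 1 = 1 + R**2)
N(y(3, 6), 6) + G(-17) = (1 + 3**2) - 17 = (1 + 9) - 17 = 10 - 17 = -7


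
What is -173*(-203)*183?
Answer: 6426777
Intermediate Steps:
-173*(-203)*183 = 35119*183 = 6426777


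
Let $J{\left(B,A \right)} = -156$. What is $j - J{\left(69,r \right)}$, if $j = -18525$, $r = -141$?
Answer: $-18369$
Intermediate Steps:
$j - J{\left(69,r \right)} = -18525 - -156 = -18525 + 156 = -18369$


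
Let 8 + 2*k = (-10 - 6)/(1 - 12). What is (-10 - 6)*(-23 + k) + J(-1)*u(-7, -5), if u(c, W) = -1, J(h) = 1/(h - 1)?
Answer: 9259/22 ≈ 420.86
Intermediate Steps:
J(h) = 1/(-1 + h)
k = -36/11 (k = -4 + ((-10 - 6)/(1 - 12))/2 = -4 + (-16/(-11))/2 = -4 + (-16*(-1/11))/2 = -4 + (1/2)*(16/11) = -4 + 8/11 = -36/11 ≈ -3.2727)
(-10 - 6)*(-23 + k) + J(-1)*u(-7, -5) = (-10 - 6)*(-23 - 36/11) - 1/(-1 - 1) = -16*(-289/11) - 1/(-2) = 4624/11 - 1/2*(-1) = 4624/11 + 1/2 = 9259/22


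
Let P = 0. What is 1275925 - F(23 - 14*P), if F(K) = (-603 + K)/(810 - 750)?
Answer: 3827804/3 ≈ 1.2759e+6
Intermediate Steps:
F(K) = -201/20 + K/60 (F(K) = (-603 + K)/60 = (-603 + K)*(1/60) = -201/20 + K/60)
1275925 - F(23 - 14*P) = 1275925 - (-201/20 + (23 - 14*0)/60) = 1275925 - (-201/20 + (23 + 0)/60) = 1275925 - (-201/20 + (1/60)*23) = 1275925 - (-201/20 + 23/60) = 1275925 - 1*(-29/3) = 1275925 + 29/3 = 3827804/3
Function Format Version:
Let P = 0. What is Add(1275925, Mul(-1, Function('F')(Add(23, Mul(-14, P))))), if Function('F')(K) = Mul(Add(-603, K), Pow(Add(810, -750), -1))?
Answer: Rational(3827804, 3) ≈ 1.2759e+6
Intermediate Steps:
Function('F')(K) = Add(Rational(-201, 20), Mul(Rational(1, 60), K)) (Function('F')(K) = Mul(Add(-603, K), Pow(60, -1)) = Mul(Add(-603, K), Rational(1, 60)) = Add(Rational(-201, 20), Mul(Rational(1, 60), K)))
Add(1275925, Mul(-1, Function('F')(Add(23, Mul(-14, P))))) = Add(1275925, Mul(-1, Add(Rational(-201, 20), Mul(Rational(1, 60), Add(23, Mul(-14, 0)))))) = Add(1275925, Mul(-1, Add(Rational(-201, 20), Mul(Rational(1, 60), Add(23, 0))))) = Add(1275925, Mul(-1, Add(Rational(-201, 20), Mul(Rational(1, 60), 23)))) = Add(1275925, Mul(-1, Add(Rational(-201, 20), Rational(23, 60)))) = Add(1275925, Mul(-1, Rational(-29, 3))) = Add(1275925, Rational(29, 3)) = Rational(3827804, 3)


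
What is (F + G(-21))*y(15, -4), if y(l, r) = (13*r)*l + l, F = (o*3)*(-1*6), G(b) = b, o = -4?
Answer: -39015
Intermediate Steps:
F = 72 (F = (-4*3)*(-1*6) = -12*(-6) = 72)
y(l, r) = l + 13*l*r (y(l, r) = 13*l*r + l = l + 13*l*r)
(F + G(-21))*y(15, -4) = (72 - 21)*(15*(1 + 13*(-4))) = 51*(15*(1 - 52)) = 51*(15*(-51)) = 51*(-765) = -39015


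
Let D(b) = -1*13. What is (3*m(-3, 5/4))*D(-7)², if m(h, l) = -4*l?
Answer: -2535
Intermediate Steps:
m(h, l) = -4*l
D(b) = -13
(3*m(-3, 5/4))*D(-7)² = (3*(-20/4))*(-13)² = (3*(-20/4))*169 = (3*(-4*5/4))*169 = (3*(-5))*169 = -15*169 = -2535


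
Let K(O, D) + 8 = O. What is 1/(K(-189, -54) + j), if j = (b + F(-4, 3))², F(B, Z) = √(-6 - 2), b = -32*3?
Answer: I/(384*√2 + 9011*I) ≈ 0.00011057 + 6.6639e-6*I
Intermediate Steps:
K(O, D) = -8 + O
b = -96
F(B, Z) = 2*I*√2 (F(B, Z) = √(-8) = 2*I*√2)
j = (-96 + 2*I*√2)² ≈ 9208.0 - 543.06*I
1/(K(-189, -54) + j) = 1/((-8 - 189) + (9208 - 384*I*√2)) = 1/(-197 + (9208 - 384*I*√2)) = 1/(9011 - 384*I*√2)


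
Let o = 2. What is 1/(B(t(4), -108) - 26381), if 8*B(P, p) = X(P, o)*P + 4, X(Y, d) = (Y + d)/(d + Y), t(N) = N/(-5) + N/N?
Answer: -40/1055219 ≈ -3.7907e-5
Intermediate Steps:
t(N) = 1 - N/5 (t(N) = N*(-⅕) + 1 = -N/5 + 1 = 1 - N/5)
X(Y, d) = 1 (X(Y, d) = (Y + d)/(Y + d) = 1)
B(P, p) = ½ + P/8 (B(P, p) = (1*P + 4)/8 = (P + 4)/8 = (4 + P)/8 = ½ + P/8)
1/(B(t(4), -108) - 26381) = 1/((½ + (1 - ⅕*4)/8) - 26381) = 1/((½ + (1 - ⅘)/8) - 26381) = 1/((½ + (⅛)*(⅕)) - 26381) = 1/((½ + 1/40) - 26381) = 1/(21/40 - 26381) = 1/(-1055219/40) = -40/1055219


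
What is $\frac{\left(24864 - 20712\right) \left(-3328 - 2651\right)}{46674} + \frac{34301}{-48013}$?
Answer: $- \frac{66306359521}{124497709} \approx -532.59$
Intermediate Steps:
$\frac{\left(24864 - 20712\right) \left(-3328 - 2651\right)}{46674} + \frac{34301}{-48013} = 4152 \left(-5979\right) \frac{1}{46674} + 34301 \left(- \frac{1}{48013}\right) = \left(-24824808\right) \frac{1}{46674} - \frac{34301}{48013} = - \frac{1379156}{2593} - \frac{34301}{48013} = - \frac{66306359521}{124497709}$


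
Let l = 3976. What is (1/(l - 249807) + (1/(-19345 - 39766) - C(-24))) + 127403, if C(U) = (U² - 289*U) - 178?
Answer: 1744760609435687/14531316241 ≈ 1.2007e+5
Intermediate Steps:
C(U) = -178 + U² - 289*U
(1/(l - 249807) + (1/(-19345 - 39766) - C(-24))) + 127403 = (1/(3976 - 249807) + (1/(-19345 - 39766) - (-178 + (-24)² - 289*(-24)))) + 127403 = (1/(-245831) + (1/(-59111) - (-178 + 576 + 6936))) + 127403 = (-1/245831 + (-1/59111 - 1*7334)) + 127403 = (-1/245831 + (-1/59111 - 7334)) + 127403 = (-1/245831 - 433520075/59111) + 127403 = -106572673616436/14531316241 + 127403 = 1744760609435687/14531316241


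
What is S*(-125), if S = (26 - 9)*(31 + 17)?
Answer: -102000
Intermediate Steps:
S = 816 (S = 17*48 = 816)
S*(-125) = 816*(-125) = -102000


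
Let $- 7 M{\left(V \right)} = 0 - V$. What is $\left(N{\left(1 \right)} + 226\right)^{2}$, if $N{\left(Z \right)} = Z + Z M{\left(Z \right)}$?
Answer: $\frac{2528100}{49} \approx 51594.0$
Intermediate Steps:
$M{\left(V \right)} = \frac{V}{7}$ ($M{\left(V \right)} = - \frac{0 - V}{7} = - \frac{\left(-1\right) V}{7} = \frac{V}{7}$)
$N{\left(Z \right)} = Z + \frac{Z^{2}}{7}$ ($N{\left(Z \right)} = Z + Z \frac{Z}{7} = Z + \frac{Z^{2}}{7}$)
$\left(N{\left(1 \right)} + 226\right)^{2} = \left(\frac{1}{7} \cdot 1 \left(7 + 1\right) + 226\right)^{2} = \left(\frac{1}{7} \cdot 1 \cdot 8 + 226\right)^{2} = \left(\frac{8}{7} + 226\right)^{2} = \left(\frac{1590}{7}\right)^{2} = \frac{2528100}{49}$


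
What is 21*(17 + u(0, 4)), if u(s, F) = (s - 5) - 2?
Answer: 210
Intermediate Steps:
u(s, F) = -7 + s (u(s, F) = (-5 + s) - 2 = -7 + s)
21*(17 + u(0, 4)) = 21*(17 + (-7 + 0)) = 21*(17 - 7) = 21*10 = 210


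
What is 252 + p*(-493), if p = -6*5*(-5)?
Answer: -73698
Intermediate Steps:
p = 150 (p = -30*(-5) = 150)
252 + p*(-493) = 252 + 150*(-493) = 252 - 73950 = -73698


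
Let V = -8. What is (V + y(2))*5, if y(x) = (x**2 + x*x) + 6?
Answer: 30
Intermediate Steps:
y(x) = 6 + 2*x**2 (y(x) = (x**2 + x**2) + 6 = 2*x**2 + 6 = 6 + 2*x**2)
(V + y(2))*5 = (-8 + (6 + 2*2**2))*5 = (-8 + (6 + 2*4))*5 = (-8 + (6 + 8))*5 = (-8 + 14)*5 = 6*5 = 30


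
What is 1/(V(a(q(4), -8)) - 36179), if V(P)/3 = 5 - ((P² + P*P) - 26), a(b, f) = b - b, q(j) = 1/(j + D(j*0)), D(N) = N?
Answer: -1/36086 ≈ -2.7712e-5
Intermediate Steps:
q(j) = 1/j (q(j) = 1/(j + j*0) = 1/(j + 0) = 1/j)
a(b, f) = 0
V(P) = 93 - 6*P² (V(P) = 3*(5 - ((P² + P*P) - 26)) = 3*(5 - ((P² + P²) - 26)) = 3*(5 - (2*P² - 26)) = 3*(5 - (-26 + 2*P²)) = 3*(5 + (26 - 2*P²)) = 3*(31 - 2*P²) = 93 - 6*P²)
1/(V(a(q(4), -8)) - 36179) = 1/((93 - 6*0²) - 36179) = 1/((93 - 6*0) - 36179) = 1/((93 + 0) - 36179) = 1/(93 - 36179) = 1/(-36086) = -1/36086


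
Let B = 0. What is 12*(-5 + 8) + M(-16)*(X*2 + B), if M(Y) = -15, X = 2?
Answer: -24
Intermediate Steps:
12*(-5 + 8) + M(-16)*(X*2 + B) = 12*(-5 + 8) - 15*(2*2 + 0) = 12*3 - 15*(4 + 0) = 36 - 15*4 = 36 - 60 = -24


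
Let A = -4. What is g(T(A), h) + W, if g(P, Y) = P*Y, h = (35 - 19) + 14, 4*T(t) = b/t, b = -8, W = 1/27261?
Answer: 408916/27261 ≈ 15.000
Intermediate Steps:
W = 1/27261 ≈ 3.6682e-5
T(t) = -2/t (T(t) = (-8/t)/4 = -2/t)
h = 30 (h = 16 + 14 = 30)
g(T(A), h) + W = -2/(-4)*30 + 1/27261 = -2*(-¼)*30 + 1/27261 = (½)*30 + 1/27261 = 15 + 1/27261 = 408916/27261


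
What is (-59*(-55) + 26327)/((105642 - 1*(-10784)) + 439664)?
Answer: 14786/278045 ≈ 0.053178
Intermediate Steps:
(-59*(-55) + 26327)/((105642 - 1*(-10784)) + 439664) = (3245 + 26327)/((105642 + 10784) + 439664) = 29572/(116426 + 439664) = 29572/556090 = 29572*(1/556090) = 14786/278045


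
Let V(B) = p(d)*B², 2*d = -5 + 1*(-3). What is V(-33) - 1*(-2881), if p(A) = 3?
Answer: 6148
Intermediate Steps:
d = -4 (d = (-5 + 1*(-3))/2 = (-5 - 3)/2 = (½)*(-8) = -4)
V(B) = 3*B²
V(-33) - 1*(-2881) = 3*(-33)² - 1*(-2881) = 3*1089 + 2881 = 3267 + 2881 = 6148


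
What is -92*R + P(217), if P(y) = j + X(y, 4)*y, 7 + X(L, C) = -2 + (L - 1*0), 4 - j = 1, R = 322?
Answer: 15515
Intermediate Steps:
j = 3 (j = 4 - 1*1 = 4 - 1 = 3)
X(L, C) = -9 + L (X(L, C) = -7 + (-2 + (L - 1*0)) = -7 + (-2 + (L + 0)) = -7 + (-2 + L) = -9 + L)
P(y) = 3 + y*(-9 + y) (P(y) = 3 + (-9 + y)*y = 3 + y*(-9 + y))
-92*R + P(217) = -92*322 + (3 + 217*(-9 + 217)) = -29624 + (3 + 217*208) = -29624 + (3 + 45136) = -29624 + 45139 = 15515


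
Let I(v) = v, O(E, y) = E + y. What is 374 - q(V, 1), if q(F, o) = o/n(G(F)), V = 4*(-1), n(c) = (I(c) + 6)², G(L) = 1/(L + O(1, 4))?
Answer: 18325/49 ≈ 373.98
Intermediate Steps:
G(L) = 1/(5 + L) (G(L) = 1/(L + (1 + 4)) = 1/(L + 5) = 1/(5 + L))
n(c) = (6 + c)² (n(c) = (c + 6)² = (6 + c)²)
V = -4
q(F, o) = o/(6 + 1/(5 + F))² (q(F, o) = o/((6 + 1/(5 + F))²) = o/(6 + 1/(5 + F))²)
374 - q(V, 1) = 374 - (5 - 4)²/(31 + 6*(-4))² = 374 - 1²/(31 - 24)² = 374 - 1/7² = 374 - 1/49 = 18325/49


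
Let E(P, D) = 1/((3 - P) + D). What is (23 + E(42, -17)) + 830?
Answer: 47767/56 ≈ 852.98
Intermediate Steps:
E(P, D) = 1/(3 + D - P)
(23 + E(42, -17)) + 830 = (23 + 1/(3 - 17 - 1*42)) + 830 = (23 + 1/(3 - 17 - 42)) + 830 = (23 + 1/(-56)) + 830 = (23 - 1/56) + 830 = 1287/56 + 830 = 47767/56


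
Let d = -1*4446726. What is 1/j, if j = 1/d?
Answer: -4446726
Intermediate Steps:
d = -4446726
j = -1/4446726 (j = 1/(-4446726) = -1/4446726 ≈ -2.2488e-7)
1/j = 1/(-1/4446726) = -4446726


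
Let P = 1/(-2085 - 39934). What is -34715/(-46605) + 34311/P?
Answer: -13438215338846/9321 ≈ -1.4417e+9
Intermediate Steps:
P = -1/42019 (P = 1/(-42019) = -1/42019 ≈ -2.3799e-5)
-34715/(-46605) + 34311/P = -34715/(-46605) + 34311/(-1/42019) = -34715*(-1/46605) + 34311*(-42019) = 6943/9321 - 1441713909 = -13438215338846/9321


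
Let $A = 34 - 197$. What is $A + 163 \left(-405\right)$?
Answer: $-66178$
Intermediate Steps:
$A = -163$ ($A = 34 - 197 = -163$)
$A + 163 \left(-405\right) = -163 + 163 \left(-405\right) = -163 - 66015 = -66178$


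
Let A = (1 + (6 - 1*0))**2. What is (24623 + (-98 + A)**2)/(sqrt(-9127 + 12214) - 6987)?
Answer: -10489816/2711949 - 31528*sqrt(7)/2711949 ≈ -3.8988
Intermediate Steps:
A = 49 (A = (1 + (6 + 0))**2 = (1 + 6)**2 = 7**2 = 49)
(24623 + (-98 + A)**2)/(sqrt(-9127 + 12214) - 6987) = (24623 + (-98 + 49)**2)/(sqrt(-9127 + 12214) - 6987) = (24623 + (-49)**2)/(sqrt(3087) - 6987) = (24623 + 2401)/(21*sqrt(7) - 6987) = 27024/(-6987 + 21*sqrt(7))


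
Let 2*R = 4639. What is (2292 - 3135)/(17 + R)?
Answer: -1686/4673 ≈ -0.36080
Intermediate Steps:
R = 4639/2 (R = (1/2)*4639 = 4639/2 ≈ 2319.5)
(2292 - 3135)/(17 + R) = (2292 - 3135)/(17 + 4639/2) = -843/4673/2 = -843*2/4673 = -1686/4673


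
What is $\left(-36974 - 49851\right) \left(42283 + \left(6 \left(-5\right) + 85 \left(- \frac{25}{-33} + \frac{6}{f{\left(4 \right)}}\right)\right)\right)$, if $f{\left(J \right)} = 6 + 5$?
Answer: $- \frac{121381697300}{33} \approx -3.6782 \cdot 10^{9}$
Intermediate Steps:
$f{\left(J \right)} = 11$
$\left(-36974 - 49851\right) \left(42283 + \left(6 \left(-5\right) + 85 \left(- \frac{25}{-33} + \frac{6}{f{\left(4 \right)}}\right)\right)\right) = \left(-36974 - 49851\right) \left(42283 + \left(6 \left(-5\right) + 85 \left(- \frac{25}{-33} + \frac{6}{11}\right)\right)\right) = - 86825 \left(42283 - \left(30 - 85 \left(\left(-25\right) \left(- \frac{1}{33}\right) + 6 \cdot \frac{1}{11}\right)\right)\right) = - 86825 \left(42283 - \left(30 - 85 \left(\frac{25}{33} + \frac{6}{11}\right)\right)\right) = - 86825 \left(42283 + \left(-30 + 85 \cdot \frac{43}{33}\right)\right) = - 86825 \left(42283 + \left(-30 + \frac{3655}{33}\right)\right) = - 86825 \left(42283 + \frac{2665}{33}\right) = \left(-86825\right) \frac{1398004}{33} = - \frac{121381697300}{33}$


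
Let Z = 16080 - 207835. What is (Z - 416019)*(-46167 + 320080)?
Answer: -166477199662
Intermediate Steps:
Z = -191755
(Z - 416019)*(-46167 + 320080) = (-191755 - 416019)*(-46167 + 320080) = -607774*273913 = -166477199662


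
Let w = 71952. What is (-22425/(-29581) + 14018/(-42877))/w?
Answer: 546850267/91259926126224 ≈ 5.9922e-6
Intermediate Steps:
(-22425/(-29581) + 14018/(-42877))/w = (-22425/(-29581) + 14018/(-42877))/71952 = (-22425*(-1/29581) + 14018*(-1/42877))*(1/71952) = (22425/29581 - 14018/42877)*(1/71952) = (546850267/1268344537)*(1/71952) = 546850267/91259926126224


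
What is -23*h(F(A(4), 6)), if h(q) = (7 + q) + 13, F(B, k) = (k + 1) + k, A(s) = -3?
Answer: -759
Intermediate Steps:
F(B, k) = 1 + 2*k (F(B, k) = (1 + k) + k = 1 + 2*k)
h(q) = 20 + q
-23*h(F(A(4), 6)) = -23*(20 + (1 + 2*6)) = -23*(20 + (1 + 12)) = -23*(20 + 13) = -23*33 = -759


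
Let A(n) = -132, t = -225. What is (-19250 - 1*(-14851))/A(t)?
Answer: 4399/132 ≈ 33.326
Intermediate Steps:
(-19250 - 1*(-14851))/A(t) = (-19250 - 1*(-14851))/(-132) = (-19250 + 14851)*(-1/132) = -4399*(-1/132) = 4399/132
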